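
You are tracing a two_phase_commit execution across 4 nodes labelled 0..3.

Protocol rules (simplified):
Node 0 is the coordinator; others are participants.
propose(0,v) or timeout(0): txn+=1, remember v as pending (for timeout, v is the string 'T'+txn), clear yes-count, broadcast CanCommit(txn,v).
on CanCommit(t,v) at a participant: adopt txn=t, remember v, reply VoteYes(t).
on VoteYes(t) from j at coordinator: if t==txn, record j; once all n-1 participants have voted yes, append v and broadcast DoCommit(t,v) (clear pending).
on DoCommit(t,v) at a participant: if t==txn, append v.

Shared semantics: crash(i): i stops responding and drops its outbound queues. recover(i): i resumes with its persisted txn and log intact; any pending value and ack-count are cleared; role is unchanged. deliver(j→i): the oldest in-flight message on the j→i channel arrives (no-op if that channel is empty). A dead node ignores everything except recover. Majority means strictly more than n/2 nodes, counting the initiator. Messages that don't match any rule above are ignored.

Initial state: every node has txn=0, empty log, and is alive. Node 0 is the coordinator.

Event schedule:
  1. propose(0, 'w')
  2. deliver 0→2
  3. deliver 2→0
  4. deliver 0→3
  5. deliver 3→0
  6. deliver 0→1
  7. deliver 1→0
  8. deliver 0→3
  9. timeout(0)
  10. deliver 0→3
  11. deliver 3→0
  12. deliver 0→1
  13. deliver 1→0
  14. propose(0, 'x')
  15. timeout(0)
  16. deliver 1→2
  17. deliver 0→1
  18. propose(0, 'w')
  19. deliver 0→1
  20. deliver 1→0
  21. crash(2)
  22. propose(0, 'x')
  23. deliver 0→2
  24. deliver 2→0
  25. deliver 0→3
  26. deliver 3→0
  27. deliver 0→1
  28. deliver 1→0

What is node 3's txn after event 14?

after 1 — propose(0,'w'): n0:coor/t1/[-]
after 2 — deliver 0→2: n2:part/t1/[-]
after 3 — deliver 2→0: ·
after 4 — deliver 0→3: n3:part/t1/[-]
after 5 — deliver 3→0: ·
after 6 — deliver 0→1: n1:part/t1/[-]
after 7 — deliver 1→0: n0:coor/t1/[w]
after 8 — deliver 0→3: n3:part/t1/[w]
after 9 — timeout(0): n0:coor/t2/[w]
after 10 — deliver 0→3: n3:part/t2/[w]
after 11 — deliver 3→0: ·
after 12 — deliver 0→1: n1:part/t1/[w]
after 13 — deliver 1→0: ·
after 14 — propose(0,'x'): n0:coor/t3/[w]

2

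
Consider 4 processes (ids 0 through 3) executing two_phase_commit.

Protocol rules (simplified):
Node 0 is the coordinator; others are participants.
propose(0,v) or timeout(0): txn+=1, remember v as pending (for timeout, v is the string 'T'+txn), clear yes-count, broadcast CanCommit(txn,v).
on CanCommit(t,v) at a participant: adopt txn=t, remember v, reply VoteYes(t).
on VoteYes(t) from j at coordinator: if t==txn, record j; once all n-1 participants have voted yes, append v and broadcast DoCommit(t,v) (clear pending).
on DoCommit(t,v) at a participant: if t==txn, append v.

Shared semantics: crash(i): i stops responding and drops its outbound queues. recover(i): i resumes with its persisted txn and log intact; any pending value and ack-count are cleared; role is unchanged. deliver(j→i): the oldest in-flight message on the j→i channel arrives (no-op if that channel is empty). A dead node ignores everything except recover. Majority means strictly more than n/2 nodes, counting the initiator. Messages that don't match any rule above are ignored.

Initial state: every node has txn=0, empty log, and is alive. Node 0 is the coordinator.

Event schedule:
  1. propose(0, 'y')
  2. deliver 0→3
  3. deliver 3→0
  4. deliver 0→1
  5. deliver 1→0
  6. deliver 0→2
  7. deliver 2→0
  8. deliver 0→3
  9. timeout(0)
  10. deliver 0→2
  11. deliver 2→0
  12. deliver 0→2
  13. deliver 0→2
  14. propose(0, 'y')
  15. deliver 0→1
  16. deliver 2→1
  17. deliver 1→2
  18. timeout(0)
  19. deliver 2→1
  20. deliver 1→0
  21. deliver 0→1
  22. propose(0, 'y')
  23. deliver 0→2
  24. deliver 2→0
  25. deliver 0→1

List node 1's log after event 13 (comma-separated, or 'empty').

empty

1. propose(0,'y'):  <0:coor t1 ->
2. deliver 0→3:  <3:part t1 ->
3. deliver 3→0:  nop
4. deliver 0→1:  <1:part t1 ->
5. deliver 1→0:  nop
6. deliver 0→2:  <2:part t1 ->
7. deliver 2→0:  <0:coor t1 y>
8. deliver 0→3:  <3:part t1 y>
9. timeout(0):  <0:coor t2 y>
10. deliver 0→2:  <2:part t1 y>
11. deliver 2→0:  nop
12. deliver 0→2:  <2:part t2 y>
13. deliver 0→2:  nop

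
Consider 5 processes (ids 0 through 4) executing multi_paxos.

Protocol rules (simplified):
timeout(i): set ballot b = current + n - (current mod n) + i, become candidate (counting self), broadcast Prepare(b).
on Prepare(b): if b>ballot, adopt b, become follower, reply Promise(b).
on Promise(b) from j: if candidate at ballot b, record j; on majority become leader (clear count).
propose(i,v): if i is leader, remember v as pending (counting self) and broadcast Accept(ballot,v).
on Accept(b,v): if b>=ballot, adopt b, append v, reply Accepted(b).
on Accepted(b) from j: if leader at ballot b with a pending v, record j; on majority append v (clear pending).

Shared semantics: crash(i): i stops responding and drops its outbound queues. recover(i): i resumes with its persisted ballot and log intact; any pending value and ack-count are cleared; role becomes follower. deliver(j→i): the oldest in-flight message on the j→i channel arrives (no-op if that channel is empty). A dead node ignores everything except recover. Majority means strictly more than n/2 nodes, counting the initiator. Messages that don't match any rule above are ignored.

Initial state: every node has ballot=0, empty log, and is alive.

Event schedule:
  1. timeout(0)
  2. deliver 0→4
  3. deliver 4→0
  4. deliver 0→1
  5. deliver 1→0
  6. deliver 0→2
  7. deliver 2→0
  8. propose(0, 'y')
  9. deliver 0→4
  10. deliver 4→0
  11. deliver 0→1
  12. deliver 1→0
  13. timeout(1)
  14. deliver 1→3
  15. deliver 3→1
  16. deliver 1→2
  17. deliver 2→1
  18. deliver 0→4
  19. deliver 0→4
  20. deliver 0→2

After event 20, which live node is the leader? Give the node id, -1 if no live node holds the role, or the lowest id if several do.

0

[1] timeout(0) → N0(cand b5 [-])
[2] deliver 0→4 → N4(foll b5 [-])
[3] deliver 4→0 → ∅
[4] deliver 0→1 → N1(foll b5 [-])
[5] deliver 1→0 → N0(lead b5 [-])
[6] deliver 0→2 → N2(foll b5 [-])
[7] deliver 2→0 → ∅
[8] propose(0,'y') → ∅
[9] deliver 0→4 → N4(foll b5 [y])
[10] deliver 4→0 → ∅
[11] deliver 0→1 → N1(foll b5 [y])
[12] deliver 1→0 → N0(lead b5 [y])
[13] timeout(1) → N1(cand b11 [y])
[14] deliver 1→3 → N3(foll b11 [-])
[15] deliver 3→1 → ∅
[16] deliver 1→2 → N2(foll b11 [-])
[17] deliver 2→1 → N1(lead b11 [y])
[18] deliver 0→4 → ∅
[19] deliver 0→4 → ∅
[20] deliver 0→2 → ∅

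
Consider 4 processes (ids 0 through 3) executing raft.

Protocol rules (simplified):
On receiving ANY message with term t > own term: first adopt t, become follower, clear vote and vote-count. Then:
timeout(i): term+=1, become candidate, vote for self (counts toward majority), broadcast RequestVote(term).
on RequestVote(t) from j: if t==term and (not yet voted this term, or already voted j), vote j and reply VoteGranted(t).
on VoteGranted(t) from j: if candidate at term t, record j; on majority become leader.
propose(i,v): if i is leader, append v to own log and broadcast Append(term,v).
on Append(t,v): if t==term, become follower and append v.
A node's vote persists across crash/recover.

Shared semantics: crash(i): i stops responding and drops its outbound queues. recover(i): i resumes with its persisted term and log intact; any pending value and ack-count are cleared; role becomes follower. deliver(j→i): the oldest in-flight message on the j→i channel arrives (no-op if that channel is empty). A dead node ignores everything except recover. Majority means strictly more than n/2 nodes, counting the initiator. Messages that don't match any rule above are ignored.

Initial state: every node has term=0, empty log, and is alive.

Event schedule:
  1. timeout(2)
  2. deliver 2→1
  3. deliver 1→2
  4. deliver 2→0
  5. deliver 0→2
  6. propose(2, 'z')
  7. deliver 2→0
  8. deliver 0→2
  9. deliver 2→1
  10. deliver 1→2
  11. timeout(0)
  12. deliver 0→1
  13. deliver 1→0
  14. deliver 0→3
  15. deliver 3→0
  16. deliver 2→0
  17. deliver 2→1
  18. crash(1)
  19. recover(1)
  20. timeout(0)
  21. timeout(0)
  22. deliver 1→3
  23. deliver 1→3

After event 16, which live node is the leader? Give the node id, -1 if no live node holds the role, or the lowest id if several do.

0

1. timeout(2):  <2:cand t1 ->
2. deliver 2→1:  <1:foll t1 ->
3. deliver 1→2:  nop
4. deliver 2→0:  <0:foll t1 ->
5. deliver 0→2:  <2:lead t1 ->
6. propose(2,'z'):  <2:lead t1 z>
7. deliver 2→0:  <0:foll t1 z>
8. deliver 0→2:  nop
9. deliver 2→1:  <1:foll t1 z>
10. deliver 1→2:  nop
11. timeout(0):  <0:cand t2 z>
12. deliver 0→1:  <1:foll t2 z>
13. deliver 1→0:  nop
14. deliver 0→3:  <3:foll t2 ->
15. deliver 3→0:  <0:lead t2 z>
16. deliver 2→0:  nop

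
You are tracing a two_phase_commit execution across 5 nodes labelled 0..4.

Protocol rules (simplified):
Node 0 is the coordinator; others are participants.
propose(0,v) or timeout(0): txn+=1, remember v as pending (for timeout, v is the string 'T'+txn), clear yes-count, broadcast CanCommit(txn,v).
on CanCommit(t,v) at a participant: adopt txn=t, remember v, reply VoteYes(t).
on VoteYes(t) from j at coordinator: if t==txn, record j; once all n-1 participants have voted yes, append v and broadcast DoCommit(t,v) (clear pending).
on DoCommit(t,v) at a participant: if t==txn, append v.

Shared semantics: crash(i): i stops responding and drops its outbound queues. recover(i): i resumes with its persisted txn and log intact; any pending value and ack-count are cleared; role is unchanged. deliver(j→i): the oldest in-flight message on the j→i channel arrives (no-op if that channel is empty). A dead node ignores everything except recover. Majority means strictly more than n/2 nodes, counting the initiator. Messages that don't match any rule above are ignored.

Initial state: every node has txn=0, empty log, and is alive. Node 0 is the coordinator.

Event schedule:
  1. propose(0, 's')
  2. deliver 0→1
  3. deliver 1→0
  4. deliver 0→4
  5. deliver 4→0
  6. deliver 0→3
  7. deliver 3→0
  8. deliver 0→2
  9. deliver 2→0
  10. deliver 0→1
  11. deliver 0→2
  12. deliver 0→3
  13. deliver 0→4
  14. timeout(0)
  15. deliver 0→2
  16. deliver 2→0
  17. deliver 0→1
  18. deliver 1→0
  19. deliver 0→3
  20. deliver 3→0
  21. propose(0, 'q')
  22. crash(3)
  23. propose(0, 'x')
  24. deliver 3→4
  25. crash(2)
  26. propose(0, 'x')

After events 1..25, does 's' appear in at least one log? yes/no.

1. propose(0,'s'):  <0:coor t1 ->
2. deliver 0→1:  <1:part t1 ->
3. deliver 1→0:  nop
4. deliver 0→4:  <4:part t1 ->
5. deliver 4→0:  nop
6. deliver 0→3:  <3:part t1 ->
7. deliver 3→0:  nop
8. deliver 0→2:  <2:part t1 ->
9. deliver 2→0:  <0:coor t1 s>
10. deliver 0→1:  <1:part t1 s>
11. deliver 0→2:  <2:part t1 s>
12. deliver 0→3:  <3:part t1 s>
13. deliver 0→4:  <4:part t1 s>
14. timeout(0):  <0:coor t2 s>
15. deliver 0→2:  <2:part t2 s>
16. deliver 2→0:  nop
17. deliver 0→1:  <1:part t2 s>
18. deliver 1→0:  nop
19. deliver 0→3:  <3:part t2 s>
20. deliver 3→0:  nop
21. propose(0,'q'):  <0:coor t3 s>
22. crash(3):  <3:✗part t2 s>
23. propose(0,'x'):  <0:coor t4 s>
24. deliver 3→4:  nop
25. crash(2):  <2:✗part t2 s>

yes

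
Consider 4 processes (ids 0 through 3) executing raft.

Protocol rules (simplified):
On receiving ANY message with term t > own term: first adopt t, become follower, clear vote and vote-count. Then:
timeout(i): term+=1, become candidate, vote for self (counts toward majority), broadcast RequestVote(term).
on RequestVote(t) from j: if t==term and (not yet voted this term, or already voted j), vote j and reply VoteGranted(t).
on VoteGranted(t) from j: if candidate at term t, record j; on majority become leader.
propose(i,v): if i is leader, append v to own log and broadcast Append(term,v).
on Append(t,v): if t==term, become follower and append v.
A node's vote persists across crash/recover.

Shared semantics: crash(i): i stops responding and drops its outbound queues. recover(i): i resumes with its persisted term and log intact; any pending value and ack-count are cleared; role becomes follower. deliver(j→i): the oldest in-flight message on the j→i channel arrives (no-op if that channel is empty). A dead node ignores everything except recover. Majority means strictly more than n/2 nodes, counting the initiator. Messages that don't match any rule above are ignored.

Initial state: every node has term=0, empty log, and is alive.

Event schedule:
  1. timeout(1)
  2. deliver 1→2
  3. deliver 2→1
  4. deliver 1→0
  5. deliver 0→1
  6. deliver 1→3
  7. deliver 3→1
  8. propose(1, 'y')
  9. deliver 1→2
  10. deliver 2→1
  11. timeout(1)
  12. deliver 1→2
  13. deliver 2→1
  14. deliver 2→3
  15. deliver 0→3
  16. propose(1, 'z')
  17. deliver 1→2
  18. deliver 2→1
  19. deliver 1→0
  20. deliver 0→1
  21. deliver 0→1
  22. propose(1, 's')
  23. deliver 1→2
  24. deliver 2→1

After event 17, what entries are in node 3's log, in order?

empty

e1 timeout(1): 1[cand,t=1,-]
e2 deliver 1→2: 2[foll,t=1,-]
e3 deliver 2→1: ·
e4 deliver 1→0: 0[foll,t=1,-]
e5 deliver 0→1: 1[lead,t=1,-]
e6 deliver 1→3: 3[foll,t=1,-]
e7 deliver 3→1: ·
e8 propose(1,'y'): 1[lead,t=1,y]
e9 deliver 1→2: 2[foll,t=1,y]
e10 deliver 2→1: ·
e11 timeout(1): 1[cand,t=2,y]
e12 deliver 1→2: 2[foll,t=2,y]
e13 deliver 2→1: ·
e14 deliver 2→3: ·
e15 deliver 0→3: ·
e16 propose(1,'z'): ·
e17 deliver 1→2: ·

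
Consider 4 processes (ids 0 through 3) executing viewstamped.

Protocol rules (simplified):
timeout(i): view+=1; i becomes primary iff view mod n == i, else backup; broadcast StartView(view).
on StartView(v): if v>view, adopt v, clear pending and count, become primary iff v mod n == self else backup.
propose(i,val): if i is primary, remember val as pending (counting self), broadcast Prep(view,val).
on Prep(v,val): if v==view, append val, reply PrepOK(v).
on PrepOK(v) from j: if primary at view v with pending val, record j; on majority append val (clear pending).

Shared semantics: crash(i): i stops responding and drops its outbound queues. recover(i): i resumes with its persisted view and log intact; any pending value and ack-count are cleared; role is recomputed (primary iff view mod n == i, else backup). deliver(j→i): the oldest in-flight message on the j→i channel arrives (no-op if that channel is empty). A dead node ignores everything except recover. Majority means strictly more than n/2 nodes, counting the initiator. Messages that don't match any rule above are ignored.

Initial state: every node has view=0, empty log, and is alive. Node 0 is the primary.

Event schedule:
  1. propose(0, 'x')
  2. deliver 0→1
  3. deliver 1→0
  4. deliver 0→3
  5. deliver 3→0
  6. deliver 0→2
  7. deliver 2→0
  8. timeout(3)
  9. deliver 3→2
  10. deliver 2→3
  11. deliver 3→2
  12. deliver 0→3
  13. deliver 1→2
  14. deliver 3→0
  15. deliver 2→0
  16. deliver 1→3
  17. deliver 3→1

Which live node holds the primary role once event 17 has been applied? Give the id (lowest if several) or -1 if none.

1. propose(0,'x'):  nop
2. deliver 0→1:  <1:back v0 x>
3. deliver 1→0:  nop
4. deliver 0→3:  <3:back v0 x>
5. deliver 3→0:  <0:prim v0 x>
6. deliver 0→2:  <2:back v0 x>
7. deliver 2→0:  nop
8. timeout(3):  <3:back v1 x>
9. deliver 3→2:  <2:back v1 x>
10. deliver 2→3:  nop
11. deliver 3→2:  nop
12. deliver 0→3:  nop
13. deliver 1→2:  nop
14. deliver 3→0:  <0:back v1 x>
15. deliver 2→0:  nop
16. deliver 1→3:  nop
17. deliver 3→1:  <1:prim v1 x>

1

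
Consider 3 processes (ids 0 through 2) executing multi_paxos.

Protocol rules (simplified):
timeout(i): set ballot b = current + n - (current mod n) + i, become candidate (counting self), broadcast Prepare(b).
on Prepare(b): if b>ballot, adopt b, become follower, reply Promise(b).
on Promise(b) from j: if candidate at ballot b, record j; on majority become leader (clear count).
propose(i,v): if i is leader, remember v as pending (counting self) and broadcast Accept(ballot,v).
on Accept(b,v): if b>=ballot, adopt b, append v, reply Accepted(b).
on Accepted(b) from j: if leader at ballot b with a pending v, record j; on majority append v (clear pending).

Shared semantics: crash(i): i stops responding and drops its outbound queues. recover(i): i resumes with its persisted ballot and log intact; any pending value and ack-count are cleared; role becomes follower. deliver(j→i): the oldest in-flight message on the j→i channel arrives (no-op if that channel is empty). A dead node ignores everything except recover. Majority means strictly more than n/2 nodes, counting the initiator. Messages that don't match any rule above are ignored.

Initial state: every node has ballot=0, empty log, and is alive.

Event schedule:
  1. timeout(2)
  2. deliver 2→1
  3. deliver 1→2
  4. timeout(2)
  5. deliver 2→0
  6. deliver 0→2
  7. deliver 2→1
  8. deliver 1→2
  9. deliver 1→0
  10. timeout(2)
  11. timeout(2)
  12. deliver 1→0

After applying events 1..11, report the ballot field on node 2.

step 1 timeout(2): 2={cand,b=5,log=-}
step 2 deliver 2→1: 1={foll,b=5,log=-}
step 3 deliver 1→2: 2={lead,b=5,log=-}
step 4 timeout(2): 2={cand,b=8,log=-}
step 5 deliver 2→0: 0={foll,b=5,log=-}
step 6 deliver 0→2: —
step 7 deliver 2→1: 1={foll,b=8,log=-}
step 8 deliver 1→2: 2={lead,b=8,log=-}
step 9 deliver 1→0: —
step 10 timeout(2): 2={cand,b=11,log=-}
step 11 timeout(2): 2={cand,b=14,log=-}

14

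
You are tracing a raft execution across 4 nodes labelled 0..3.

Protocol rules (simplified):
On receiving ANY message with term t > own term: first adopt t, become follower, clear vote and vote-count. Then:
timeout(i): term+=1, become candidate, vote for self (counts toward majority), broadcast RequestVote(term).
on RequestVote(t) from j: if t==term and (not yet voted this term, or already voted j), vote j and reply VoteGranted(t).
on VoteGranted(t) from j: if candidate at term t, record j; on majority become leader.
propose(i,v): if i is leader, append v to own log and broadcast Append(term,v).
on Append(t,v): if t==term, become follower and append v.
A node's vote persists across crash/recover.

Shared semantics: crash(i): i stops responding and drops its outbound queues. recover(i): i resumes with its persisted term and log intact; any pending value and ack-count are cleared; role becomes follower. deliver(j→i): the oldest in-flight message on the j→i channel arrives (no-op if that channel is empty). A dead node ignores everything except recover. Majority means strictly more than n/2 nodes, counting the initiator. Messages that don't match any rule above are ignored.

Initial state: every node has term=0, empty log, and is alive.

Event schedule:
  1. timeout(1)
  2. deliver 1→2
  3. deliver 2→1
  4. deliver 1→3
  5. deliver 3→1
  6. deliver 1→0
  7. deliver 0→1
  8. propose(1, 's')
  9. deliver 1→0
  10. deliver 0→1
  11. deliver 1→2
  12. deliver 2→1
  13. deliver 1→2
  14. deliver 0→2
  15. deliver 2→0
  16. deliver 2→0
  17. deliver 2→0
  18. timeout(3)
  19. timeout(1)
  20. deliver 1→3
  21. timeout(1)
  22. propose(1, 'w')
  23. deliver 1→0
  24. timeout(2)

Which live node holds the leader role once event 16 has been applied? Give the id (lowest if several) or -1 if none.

after 1 — timeout(1): n1:cand/t1/[-]
after 2 — deliver 1→2: n2:foll/t1/[-]
after 3 — deliver 2→1: ·
after 4 — deliver 1→3: n3:foll/t1/[-]
after 5 — deliver 3→1: n1:lead/t1/[-]
after 6 — deliver 1→0: n0:foll/t1/[-]
after 7 — deliver 0→1: ·
after 8 — propose(1,'s'): n1:lead/t1/[s]
after 9 — deliver 1→0: n0:foll/t1/[s]
after 10 — deliver 0→1: ·
after 11 — deliver 1→2: n2:foll/t1/[s]
after 12 — deliver 2→1: ·
after 13 — deliver 1→2: ·
after 14 — deliver 0→2: ·
after 15 — deliver 2→0: ·
after 16 — deliver 2→0: ·

1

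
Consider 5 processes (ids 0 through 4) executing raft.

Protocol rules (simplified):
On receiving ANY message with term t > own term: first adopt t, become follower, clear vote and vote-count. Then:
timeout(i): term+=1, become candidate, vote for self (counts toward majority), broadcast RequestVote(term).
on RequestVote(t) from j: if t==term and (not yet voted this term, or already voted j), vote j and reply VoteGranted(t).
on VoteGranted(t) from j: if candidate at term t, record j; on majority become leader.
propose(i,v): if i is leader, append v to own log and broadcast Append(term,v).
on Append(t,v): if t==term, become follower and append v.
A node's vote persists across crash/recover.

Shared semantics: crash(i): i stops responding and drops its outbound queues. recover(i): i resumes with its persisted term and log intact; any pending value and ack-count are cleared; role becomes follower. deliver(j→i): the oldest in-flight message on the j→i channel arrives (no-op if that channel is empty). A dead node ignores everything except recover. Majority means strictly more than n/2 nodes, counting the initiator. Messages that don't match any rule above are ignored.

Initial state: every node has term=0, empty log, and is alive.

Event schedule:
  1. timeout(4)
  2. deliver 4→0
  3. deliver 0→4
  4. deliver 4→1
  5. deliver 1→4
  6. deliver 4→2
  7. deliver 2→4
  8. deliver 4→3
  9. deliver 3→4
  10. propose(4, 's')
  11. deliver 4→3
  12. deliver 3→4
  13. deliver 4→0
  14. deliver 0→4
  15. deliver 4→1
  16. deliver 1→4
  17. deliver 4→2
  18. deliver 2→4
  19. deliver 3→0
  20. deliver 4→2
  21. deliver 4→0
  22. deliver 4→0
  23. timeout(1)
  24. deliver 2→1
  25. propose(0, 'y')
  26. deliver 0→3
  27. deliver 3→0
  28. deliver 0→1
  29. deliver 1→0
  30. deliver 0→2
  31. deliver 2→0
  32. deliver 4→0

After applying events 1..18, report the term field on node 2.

step 1 timeout(4): 4={cand,t=1,log=-}
step 2 deliver 4→0: 0={foll,t=1,log=-}
step 3 deliver 0→4: —
step 4 deliver 4→1: 1={foll,t=1,log=-}
step 5 deliver 1→4: 4={lead,t=1,log=-}
step 6 deliver 4→2: 2={foll,t=1,log=-}
step 7 deliver 2→4: —
step 8 deliver 4→3: 3={foll,t=1,log=-}
step 9 deliver 3→4: —
step 10 propose(4,'s'): 4={lead,t=1,log=s}
step 11 deliver 4→3: 3={foll,t=1,log=s}
step 12 deliver 3→4: —
step 13 deliver 4→0: 0={foll,t=1,log=s}
step 14 deliver 0→4: —
step 15 deliver 4→1: 1={foll,t=1,log=s}
step 16 deliver 1→4: —
step 17 deliver 4→2: 2={foll,t=1,log=s}
step 18 deliver 2→4: —

1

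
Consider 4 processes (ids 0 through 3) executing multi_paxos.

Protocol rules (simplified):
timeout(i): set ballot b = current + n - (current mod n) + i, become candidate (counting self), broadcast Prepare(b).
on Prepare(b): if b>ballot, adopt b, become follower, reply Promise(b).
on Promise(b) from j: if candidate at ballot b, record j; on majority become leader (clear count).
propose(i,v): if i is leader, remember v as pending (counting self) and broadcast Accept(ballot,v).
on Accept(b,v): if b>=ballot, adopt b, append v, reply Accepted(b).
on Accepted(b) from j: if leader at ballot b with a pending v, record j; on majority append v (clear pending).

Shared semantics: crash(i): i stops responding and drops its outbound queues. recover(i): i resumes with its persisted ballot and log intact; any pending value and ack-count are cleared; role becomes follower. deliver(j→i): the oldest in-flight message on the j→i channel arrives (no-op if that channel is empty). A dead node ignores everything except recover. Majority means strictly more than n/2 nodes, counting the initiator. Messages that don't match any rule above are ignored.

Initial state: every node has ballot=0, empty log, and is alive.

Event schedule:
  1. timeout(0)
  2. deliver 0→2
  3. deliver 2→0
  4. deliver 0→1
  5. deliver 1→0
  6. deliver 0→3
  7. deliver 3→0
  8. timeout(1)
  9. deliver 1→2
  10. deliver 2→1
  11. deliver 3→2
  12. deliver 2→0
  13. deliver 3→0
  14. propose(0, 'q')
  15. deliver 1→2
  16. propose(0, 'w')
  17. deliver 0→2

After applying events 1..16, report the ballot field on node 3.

[1] timeout(0) → N0(cand b4 [-])
[2] deliver 0→2 → N2(foll b4 [-])
[3] deliver 2→0 → ∅
[4] deliver 0→1 → N1(foll b4 [-])
[5] deliver 1→0 → N0(lead b4 [-])
[6] deliver 0→3 → N3(foll b4 [-])
[7] deliver 3→0 → ∅
[8] timeout(1) → N1(cand b9 [-])
[9] deliver 1→2 → N2(foll b9 [-])
[10] deliver 2→1 → ∅
[11] deliver 3→2 → ∅
[12] deliver 2→0 → ∅
[13] deliver 3→0 → ∅
[14] propose(0,'q') → ∅
[15] deliver 1→2 → ∅
[16] propose(0,'w') → ∅

4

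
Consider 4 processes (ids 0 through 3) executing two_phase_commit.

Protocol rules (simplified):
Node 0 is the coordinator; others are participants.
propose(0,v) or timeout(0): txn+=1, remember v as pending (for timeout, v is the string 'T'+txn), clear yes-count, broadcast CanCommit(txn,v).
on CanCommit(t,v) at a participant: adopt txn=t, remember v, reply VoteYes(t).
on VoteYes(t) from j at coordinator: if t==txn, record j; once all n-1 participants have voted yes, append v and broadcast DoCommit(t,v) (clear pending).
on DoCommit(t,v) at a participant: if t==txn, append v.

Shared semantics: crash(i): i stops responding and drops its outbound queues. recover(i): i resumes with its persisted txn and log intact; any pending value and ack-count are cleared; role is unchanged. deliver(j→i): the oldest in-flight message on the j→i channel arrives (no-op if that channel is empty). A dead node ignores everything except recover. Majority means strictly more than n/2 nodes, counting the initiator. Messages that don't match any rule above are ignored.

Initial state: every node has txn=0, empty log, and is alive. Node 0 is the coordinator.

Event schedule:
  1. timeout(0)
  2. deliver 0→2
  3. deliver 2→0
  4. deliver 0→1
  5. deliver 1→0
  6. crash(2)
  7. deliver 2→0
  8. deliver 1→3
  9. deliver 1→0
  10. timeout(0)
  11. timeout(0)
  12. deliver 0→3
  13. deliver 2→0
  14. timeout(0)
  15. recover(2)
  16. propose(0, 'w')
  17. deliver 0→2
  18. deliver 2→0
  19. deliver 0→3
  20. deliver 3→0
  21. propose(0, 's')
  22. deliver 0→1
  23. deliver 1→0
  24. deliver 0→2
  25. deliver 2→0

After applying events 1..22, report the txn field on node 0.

1. timeout(0):  <0:coor t1 ->
2. deliver 0→2:  <2:part t1 ->
3. deliver 2→0:  nop
4. deliver 0→1:  <1:part t1 ->
5. deliver 1→0:  nop
6. crash(2):  <2:✗part t1 ->
7. deliver 2→0:  nop
8. deliver 1→3:  nop
9. deliver 1→0:  nop
10. timeout(0):  <0:coor t2 ->
11. timeout(0):  <0:coor t3 ->
12. deliver 0→3:  <3:part t1 ->
13. deliver 2→0:  nop
14. timeout(0):  <0:coor t4 ->
15. recover(2):  <2:part t1 ->
16. propose(0,'w'):  <0:coor t5 ->
17. deliver 0→2:  <2:part t2 ->
18. deliver 2→0:  nop
19. deliver 0→3:  <3:part t2 ->
20. deliver 3→0:  nop
21. propose(0,'s'):  <0:coor t6 ->
22. deliver 0→1:  <1:part t2 ->

6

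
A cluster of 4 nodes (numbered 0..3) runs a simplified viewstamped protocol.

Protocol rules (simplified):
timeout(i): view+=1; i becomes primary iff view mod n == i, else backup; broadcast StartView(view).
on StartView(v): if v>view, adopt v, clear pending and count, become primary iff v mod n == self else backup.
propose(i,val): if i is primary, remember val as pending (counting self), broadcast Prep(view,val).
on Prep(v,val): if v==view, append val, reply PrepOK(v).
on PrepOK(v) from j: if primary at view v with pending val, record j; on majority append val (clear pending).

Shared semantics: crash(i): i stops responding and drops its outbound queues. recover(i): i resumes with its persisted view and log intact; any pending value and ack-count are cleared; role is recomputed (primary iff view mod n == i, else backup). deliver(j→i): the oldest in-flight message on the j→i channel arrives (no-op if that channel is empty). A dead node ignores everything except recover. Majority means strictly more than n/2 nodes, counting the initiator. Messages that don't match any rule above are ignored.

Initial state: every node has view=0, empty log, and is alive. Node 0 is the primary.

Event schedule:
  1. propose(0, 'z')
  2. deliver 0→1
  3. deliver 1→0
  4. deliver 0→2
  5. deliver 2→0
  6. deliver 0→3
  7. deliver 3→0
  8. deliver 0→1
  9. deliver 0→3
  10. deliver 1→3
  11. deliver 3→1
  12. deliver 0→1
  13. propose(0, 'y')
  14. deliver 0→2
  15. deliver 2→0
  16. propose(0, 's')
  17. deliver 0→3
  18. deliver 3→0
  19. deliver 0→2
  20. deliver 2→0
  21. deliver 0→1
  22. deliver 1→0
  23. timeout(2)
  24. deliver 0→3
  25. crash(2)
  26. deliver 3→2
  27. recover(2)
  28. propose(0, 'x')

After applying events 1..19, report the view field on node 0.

step 1 propose(0,'z'): —
step 2 deliver 0→1: 1={back,v=0,log=z}
step 3 deliver 1→0: —
step 4 deliver 0→2: 2={back,v=0,log=z}
step 5 deliver 2→0: 0={prim,v=0,log=z}
step 6 deliver 0→3: 3={back,v=0,log=z}
step 7 deliver 3→0: —
step 8 deliver 0→1: —
step 9 deliver 0→3: —
step 10 deliver 1→3: —
step 11 deliver 3→1: —
step 12 deliver 0→1: —
step 13 propose(0,'y'): —
step 14 deliver 0→2: 2={back,v=0,log=z,y}
step 15 deliver 2→0: —
step 16 propose(0,'s'): —
step 17 deliver 0→3: 3={back,v=0,log=z,y}
step 18 deliver 3→0: —
step 19 deliver 0→2: 2={back,v=0,log=z,y,s}

0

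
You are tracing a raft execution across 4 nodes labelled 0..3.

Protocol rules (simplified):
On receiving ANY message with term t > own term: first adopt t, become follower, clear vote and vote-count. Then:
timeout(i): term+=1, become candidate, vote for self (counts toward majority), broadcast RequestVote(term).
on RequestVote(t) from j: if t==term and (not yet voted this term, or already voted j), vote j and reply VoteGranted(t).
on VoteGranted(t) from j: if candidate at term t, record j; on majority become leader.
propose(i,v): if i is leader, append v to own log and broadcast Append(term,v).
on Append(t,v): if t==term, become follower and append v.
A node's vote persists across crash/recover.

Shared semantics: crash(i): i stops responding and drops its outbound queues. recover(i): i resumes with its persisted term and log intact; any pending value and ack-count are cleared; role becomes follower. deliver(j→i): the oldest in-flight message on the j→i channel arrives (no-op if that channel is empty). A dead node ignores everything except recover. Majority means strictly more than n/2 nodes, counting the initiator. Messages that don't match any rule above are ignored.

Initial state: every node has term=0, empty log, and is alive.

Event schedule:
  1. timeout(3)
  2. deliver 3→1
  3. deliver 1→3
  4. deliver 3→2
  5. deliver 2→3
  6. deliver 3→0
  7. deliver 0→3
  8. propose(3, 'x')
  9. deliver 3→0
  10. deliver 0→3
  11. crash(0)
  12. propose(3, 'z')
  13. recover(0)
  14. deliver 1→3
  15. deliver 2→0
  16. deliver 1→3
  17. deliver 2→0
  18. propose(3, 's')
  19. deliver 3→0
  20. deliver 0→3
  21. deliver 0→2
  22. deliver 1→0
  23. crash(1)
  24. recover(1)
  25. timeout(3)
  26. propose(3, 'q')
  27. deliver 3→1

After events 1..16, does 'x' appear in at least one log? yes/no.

yes

[1] timeout(3) → N3(cand t1 [-])
[2] deliver 3→1 → N1(foll t1 [-])
[3] deliver 1→3 → ∅
[4] deliver 3→2 → N2(foll t1 [-])
[5] deliver 2→3 → N3(lead t1 [-])
[6] deliver 3→0 → N0(foll t1 [-])
[7] deliver 0→3 → ∅
[8] propose(3,'x') → N3(lead t1 [x])
[9] deliver 3→0 → N0(foll t1 [x])
[10] deliver 0→3 → ∅
[11] crash(0) → N0(✗foll t1 [x])
[12] propose(3,'z') → N3(lead t1 [x,z])
[13] recover(0) → N0(foll t1 [x])
[14] deliver 1→3 → ∅
[15] deliver 2→0 → ∅
[16] deliver 1→3 → ∅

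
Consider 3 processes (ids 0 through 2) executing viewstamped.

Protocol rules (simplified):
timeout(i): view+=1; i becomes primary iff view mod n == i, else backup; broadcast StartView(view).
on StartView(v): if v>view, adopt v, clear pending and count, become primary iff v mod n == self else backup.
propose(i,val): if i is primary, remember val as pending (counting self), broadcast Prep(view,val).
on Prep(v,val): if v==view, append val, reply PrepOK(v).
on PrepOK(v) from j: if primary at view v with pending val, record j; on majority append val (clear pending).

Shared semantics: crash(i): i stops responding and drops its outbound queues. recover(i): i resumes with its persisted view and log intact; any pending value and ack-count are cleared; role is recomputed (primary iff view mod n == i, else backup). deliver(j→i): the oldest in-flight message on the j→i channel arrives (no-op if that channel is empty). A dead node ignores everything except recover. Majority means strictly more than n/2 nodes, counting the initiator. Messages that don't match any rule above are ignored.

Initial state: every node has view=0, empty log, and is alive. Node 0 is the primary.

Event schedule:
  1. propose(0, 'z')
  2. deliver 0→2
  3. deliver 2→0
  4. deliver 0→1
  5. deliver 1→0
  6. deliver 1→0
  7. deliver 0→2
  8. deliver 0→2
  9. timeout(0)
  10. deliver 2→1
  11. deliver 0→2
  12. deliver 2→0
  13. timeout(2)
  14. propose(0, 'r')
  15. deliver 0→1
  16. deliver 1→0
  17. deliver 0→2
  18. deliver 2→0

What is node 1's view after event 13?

0

e1 propose(0,'z'): ·
e2 deliver 0→2: 2[back,v=0,z]
e3 deliver 2→0: 0[prim,v=0,z]
e4 deliver 0→1: 1[back,v=0,z]
e5 deliver 1→0: ·
e6 deliver 1→0: ·
e7 deliver 0→2: ·
e8 deliver 0→2: ·
e9 timeout(0): 0[back,v=1,z]
e10 deliver 2→1: ·
e11 deliver 0→2: 2[back,v=1,z]
e12 deliver 2→0: ·
e13 timeout(2): 2[prim,v=2,z]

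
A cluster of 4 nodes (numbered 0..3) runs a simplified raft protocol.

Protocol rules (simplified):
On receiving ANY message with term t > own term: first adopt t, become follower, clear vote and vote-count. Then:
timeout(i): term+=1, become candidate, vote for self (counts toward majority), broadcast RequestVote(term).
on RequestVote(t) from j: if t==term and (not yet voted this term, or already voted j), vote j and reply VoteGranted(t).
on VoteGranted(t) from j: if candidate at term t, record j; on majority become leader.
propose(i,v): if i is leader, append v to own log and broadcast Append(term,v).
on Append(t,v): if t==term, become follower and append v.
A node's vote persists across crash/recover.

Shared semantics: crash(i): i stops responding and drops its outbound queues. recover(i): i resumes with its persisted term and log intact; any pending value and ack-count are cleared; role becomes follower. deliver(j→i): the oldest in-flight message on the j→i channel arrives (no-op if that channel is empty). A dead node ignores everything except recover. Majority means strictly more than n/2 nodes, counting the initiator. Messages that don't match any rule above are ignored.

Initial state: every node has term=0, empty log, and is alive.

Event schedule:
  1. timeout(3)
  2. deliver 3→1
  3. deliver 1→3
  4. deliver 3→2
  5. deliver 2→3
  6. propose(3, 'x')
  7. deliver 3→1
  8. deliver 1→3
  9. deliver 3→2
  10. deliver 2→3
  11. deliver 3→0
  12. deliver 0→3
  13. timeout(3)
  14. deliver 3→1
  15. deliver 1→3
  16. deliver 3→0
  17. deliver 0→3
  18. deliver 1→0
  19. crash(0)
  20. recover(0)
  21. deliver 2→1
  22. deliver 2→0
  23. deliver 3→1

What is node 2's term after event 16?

1

after 1 — timeout(3): n3:cand/t1/[-]
after 2 — deliver 3→1: n1:foll/t1/[-]
after 3 — deliver 1→3: ·
after 4 — deliver 3→2: n2:foll/t1/[-]
after 5 — deliver 2→3: n3:lead/t1/[-]
after 6 — propose(3,'x'): n3:lead/t1/[x]
after 7 — deliver 3→1: n1:foll/t1/[x]
after 8 — deliver 1→3: ·
after 9 — deliver 3→2: n2:foll/t1/[x]
after 10 — deliver 2→3: ·
after 11 — deliver 3→0: n0:foll/t1/[-]
after 12 — deliver 0→3: ·
after 13 — timeout(3): n3:cand/t2/[x]
after 14 — deliver 3→1: n1:foll/t2/[x]
after 15 — deliver 1→3: ·
after 16 — deliver 3→0: n0:foll/t1/[x]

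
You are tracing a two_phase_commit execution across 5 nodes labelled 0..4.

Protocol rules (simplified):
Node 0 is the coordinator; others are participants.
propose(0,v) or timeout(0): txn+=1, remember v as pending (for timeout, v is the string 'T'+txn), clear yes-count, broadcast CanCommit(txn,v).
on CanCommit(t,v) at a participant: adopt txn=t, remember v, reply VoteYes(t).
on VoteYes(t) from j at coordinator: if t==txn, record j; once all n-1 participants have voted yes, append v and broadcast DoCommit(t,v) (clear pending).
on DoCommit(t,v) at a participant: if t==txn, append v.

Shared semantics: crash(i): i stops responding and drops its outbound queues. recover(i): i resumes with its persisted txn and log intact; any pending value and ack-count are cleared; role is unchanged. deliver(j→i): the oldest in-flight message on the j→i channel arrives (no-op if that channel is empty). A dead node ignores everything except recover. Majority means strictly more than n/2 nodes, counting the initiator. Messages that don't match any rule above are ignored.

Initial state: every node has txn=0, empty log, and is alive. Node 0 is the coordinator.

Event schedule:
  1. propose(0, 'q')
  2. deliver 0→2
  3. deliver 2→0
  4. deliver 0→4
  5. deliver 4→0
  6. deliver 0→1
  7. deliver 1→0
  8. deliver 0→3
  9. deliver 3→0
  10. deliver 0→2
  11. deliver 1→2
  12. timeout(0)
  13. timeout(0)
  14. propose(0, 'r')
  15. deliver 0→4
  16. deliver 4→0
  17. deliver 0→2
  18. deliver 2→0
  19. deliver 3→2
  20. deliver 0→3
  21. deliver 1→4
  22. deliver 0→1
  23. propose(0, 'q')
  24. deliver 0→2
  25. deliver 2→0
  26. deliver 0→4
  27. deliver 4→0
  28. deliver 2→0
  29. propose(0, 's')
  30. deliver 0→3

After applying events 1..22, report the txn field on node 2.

2

1. propose(0,'q'):  <0:coor t1 ->
2. deliver 0→2:  <2:part t1 ->
3. deliver 2→0:  nop
4. deliver 0→4:  <4:part t1 ->
5. deliver 4→0:  nop
6. deliver 0→1:  <1:part t1 ->
7. deliver 1→0:  nop
8. deliver 0→3:  <3:part t1 ->
9. deliver 3→0:  <0:coor t1 q>
10. deliver 0→2:  <2:part t1 q>
11. deliver 1→2:  nop
12. timeout(0):  <0:coor t2 q>
13. timeout(0):  <0:coor t3 q>
14. propose(0,'r'):  <0:coor t4 q>
15. deliver 0→4:  <4:part t1 q>
16. deliver 4→0:  nop
17. deliver 0→2:  <2:part t2 q>
18. deliver 2→0:  nop
19. deliver 3→2:  nop
20. deliver 0→3:  <3:part t1 q>
21. deliver 1→4:  nop
22. deliver 0→1:  <1:part t1 q>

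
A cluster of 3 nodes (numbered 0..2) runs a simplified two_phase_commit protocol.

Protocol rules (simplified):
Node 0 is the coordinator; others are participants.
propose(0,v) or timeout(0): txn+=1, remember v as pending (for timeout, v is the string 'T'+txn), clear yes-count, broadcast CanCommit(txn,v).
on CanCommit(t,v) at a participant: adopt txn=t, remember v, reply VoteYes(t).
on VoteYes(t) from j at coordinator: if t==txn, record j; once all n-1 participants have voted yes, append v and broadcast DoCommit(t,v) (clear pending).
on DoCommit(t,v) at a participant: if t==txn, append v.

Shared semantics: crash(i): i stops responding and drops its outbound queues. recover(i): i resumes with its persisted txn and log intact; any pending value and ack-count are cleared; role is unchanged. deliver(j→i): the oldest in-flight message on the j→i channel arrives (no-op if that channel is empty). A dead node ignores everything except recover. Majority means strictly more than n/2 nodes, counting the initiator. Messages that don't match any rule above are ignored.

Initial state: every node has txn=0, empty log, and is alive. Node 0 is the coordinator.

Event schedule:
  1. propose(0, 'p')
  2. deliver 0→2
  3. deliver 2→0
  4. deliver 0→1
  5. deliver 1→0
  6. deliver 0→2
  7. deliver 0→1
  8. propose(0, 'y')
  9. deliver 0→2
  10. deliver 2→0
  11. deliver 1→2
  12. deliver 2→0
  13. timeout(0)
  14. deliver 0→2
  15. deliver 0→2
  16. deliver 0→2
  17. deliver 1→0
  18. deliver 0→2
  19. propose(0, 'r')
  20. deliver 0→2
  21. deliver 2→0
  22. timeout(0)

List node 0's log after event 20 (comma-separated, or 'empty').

p

e1 propose(0,'p'): 0[coor,t=1,-]
e2 deliver 0→2: 2[part,t=1,-]
e3 deliver 2→0: ·
e4 deliver 0→1: 1[part,t=1,-]
e5 deliver 1→0: 0[coor,t=1,p]
e6 deliver 0→2: 2[part,t=1,p]
e7 deliver 0→1: 1[part,t=1,p]
e8 propose(0,'y'): 0[coor,t=2,p]
e9 deliver 0→2: 2[part,t=2,p]
e10 deliver 2→0: ·
e11 deliver 1→2: ·
e12 deliver 2→0: ·
e13 timeout(0): 0[coor,t=3,p]
e14 deliver 0→2: 2[part,t=3,p]
e15 deliver 0→2: ·
e16 deliver 0→2: ·
e17 deliver 1→0: ·
e18 deliver 0→2: ·
e19 propose(0,'r'): 0[coor,t=4,p]
e20 deliver 0→2: 2[part,t=4,p]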